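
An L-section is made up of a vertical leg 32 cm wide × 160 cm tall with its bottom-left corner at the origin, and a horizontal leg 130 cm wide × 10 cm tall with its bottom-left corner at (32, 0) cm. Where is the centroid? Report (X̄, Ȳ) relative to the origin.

Part | A | x̄ᵢ | ȳᵢ | A·x̄ᵢ | A·ȳᵢ
vertical leg | 5120.00 | 16.00 | 80.00 | 81920.00 | 409600.00
horizontal leg | 1300.00 | 97.00 | 5.00 | 126100.00 | 6500.00
Σ | 6420.00 |  |  | 208020.00 | 416100.00
X̄ = 208020.00 / 6420.00 = 32.40 cm
Ȳ = 416100.00 / 6420.00 = 64.81 cm

X̄ = 32.40 cm, Ȳ = 64.81 cm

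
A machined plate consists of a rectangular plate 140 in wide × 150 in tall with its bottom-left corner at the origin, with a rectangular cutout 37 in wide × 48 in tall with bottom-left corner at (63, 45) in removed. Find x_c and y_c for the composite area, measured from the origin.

x_c = 68.94 in, y_c = 75.55 in

plate: A = 140 × 150 = 21000.00, centroid at (70.00, 75.00).
hole: A = −(37 × 48) = -1776.00, centroid at (81.50, 69.00).
ΣA = 19224.00 in²
ΣAx_c = (21000.00)(70.00) + (-1776.00)(81.50) = 1325256.00 in³
ΣAy_c = (21000.00)(75.00) + (-1776.00)(69.00) = 1452456.00 in³
x_c = 1325256.00 / 19224.00 = 68.94 in
y_c = 1452456.00 / 19224.00 = 75.55 in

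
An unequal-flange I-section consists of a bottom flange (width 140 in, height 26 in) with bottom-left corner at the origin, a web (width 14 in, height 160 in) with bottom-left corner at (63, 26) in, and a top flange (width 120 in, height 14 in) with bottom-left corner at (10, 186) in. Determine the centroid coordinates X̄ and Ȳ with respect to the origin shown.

X̄ = 70.00 in, Ȳ = 80.56 in

bottom flange: A = 140 × 26 = 3640.00, centroid at (70.00, 13.00).
web: A = 14 × 160 = 2240.00, centroid at (70.00, 106.00).
top flange: A = 120 × 14 = 1680.00, centroid at (70.00, 193.00).
ΣA = 7560.00 in²
ΣAX̄ = (3640.00)(70.00) + (2240.00)(70.00) + (1680.00)(70.00) = 529200.00 in³
ΣAȲ = (3640.00)(13.00) + (2240.00)(106.00) + (1680.00)(193.00) = 609000.00 in³
X̄ = 529200.00 / 7560.00 = 70.00 in
Ȳ = 609000.00 / 7560.00 = 80.56 in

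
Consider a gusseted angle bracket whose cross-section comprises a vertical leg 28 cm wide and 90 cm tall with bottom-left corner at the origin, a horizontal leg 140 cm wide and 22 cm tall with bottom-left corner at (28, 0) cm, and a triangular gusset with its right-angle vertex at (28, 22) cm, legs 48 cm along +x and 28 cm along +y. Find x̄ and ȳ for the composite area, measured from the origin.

x̄ = 58.46 cm, ȳ = 26.84 cm

vertical leg: A = 28 × 90 = 2520.00, centroid at (14.00, 45.00).
horizontal leg: A = 140 × 22 = 3080.00, centroid at (98.00, 11.00).
gusset: A = ½·48·28 = 672.00, centroid at (44.00, 31.33).
ΣA = 6272.00 cm², ΣAx̄ = 366688.00 cm³, ΣAȳ = 168336.00 cm³.
x̄ = 366688.00/6272.00 = 58.46 cm; ȳ = 168336.00/6272.00 = 26.84 cm.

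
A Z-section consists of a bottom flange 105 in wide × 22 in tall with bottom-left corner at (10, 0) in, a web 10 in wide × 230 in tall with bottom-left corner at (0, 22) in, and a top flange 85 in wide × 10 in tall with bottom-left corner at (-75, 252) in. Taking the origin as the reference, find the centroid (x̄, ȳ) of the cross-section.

bottom flange: A = 105 × 22 = 2310.00, centroid at (62.50, 11.00).
web: A = 10 × 230 = 2300.00, centroid at (5.00, 137.00).
top flange: A = 85 × 10 = 850.00, centroid at (-32.50, 257.00).
ΣA = 5460.00 in²
ΣAx̄ = (2310.00)(62.50) + (2300.00)(5.00) + (850.00)(-32.50) = 128250.00 in³
ΣAȳ = (2310.00)(11.00) + (2300.00)(137.00) + (850.00)(257.00) = 558960.00 in³
x̄ = 128250.00 / 5460.00 = 23.49 in
ȳ = 558960.00 / 5460.00 = 102.37 in

x̄ = 23.49 in, ȳ = 102.37 in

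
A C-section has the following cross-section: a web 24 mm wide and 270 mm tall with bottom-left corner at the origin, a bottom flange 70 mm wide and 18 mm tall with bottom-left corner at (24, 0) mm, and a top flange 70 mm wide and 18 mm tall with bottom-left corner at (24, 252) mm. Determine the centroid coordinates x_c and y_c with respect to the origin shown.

web: A = 24 × 270 = 6480.00, centroid at (12.00, 135.00).
bottom flange: A = 70 × 18 = 1260.00, centroid at (59.00, 9.00).
top flange: A = 70 × 18 = 1260.00, centroid at (59.00, 261.00).
ΣA = 9000.00 mm²
ΣAx_c = (6480.00)(12.00) + (1260.00)(59.00) + (1260.00)(59.00) = 226440.00 mm³
ΣAy_c = (6480.00)(135.00) + (1260.00)(9.00) + (1260.00)(261.00) = 1215000.00 mm³
x_c = 226440.00 / 9000.00 = 25.16 mm
y_c = 1215000.00 / 9000.00 = 135.00 mm

x_c = 25.16 mm, y_c = 135.00 mm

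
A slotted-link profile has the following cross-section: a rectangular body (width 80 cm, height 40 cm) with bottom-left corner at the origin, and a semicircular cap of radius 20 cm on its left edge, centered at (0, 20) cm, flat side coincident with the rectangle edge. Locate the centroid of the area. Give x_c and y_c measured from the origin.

x_c = 32.04 cm, y_c = 20.00 cm

rectangular body: A = 80 × 40 = 3200.00, centroid at (40.00, 20.00).
semicircular end: A = ½π·20² = 628.32, centroid at (-8.49, 20.00).
ΣA = 3828.32 cm², ΣAx_c = 122666.67 cm³, ΣAy_c = 76566.37 cm³.
x_c = 122666.67/3828.32 = 32.04 cm; y_c = 76566.37/3828.32 = 20.00 cm.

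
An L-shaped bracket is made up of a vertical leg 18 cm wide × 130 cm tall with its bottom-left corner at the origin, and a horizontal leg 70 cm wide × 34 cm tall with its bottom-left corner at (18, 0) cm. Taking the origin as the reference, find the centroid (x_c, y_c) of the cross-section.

vertical leg: A = 18 × 130 = 2340.00, centroid at (9.00, 65.00).
horizontal leg: A = 70 × 34 = 2380.00, centroid at (53.00, 17.00).
ΣA = 4720.00 cm², ΣAx_c = 147200.00 cm³, ΣAy_c = 192560.00 cm³.
x_c = 147200.00/4720.00 = 31.19 cm; y_c = 192560.00/4720.00 = 40.80 cm.

x_c = 31.19 cm, y_c = 40.80 cm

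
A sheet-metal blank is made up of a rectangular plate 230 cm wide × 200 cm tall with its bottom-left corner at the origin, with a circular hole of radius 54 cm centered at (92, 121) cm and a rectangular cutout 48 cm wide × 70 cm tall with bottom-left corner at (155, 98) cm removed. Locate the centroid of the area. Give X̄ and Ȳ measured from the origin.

plate: A = 230 × 200 = 46000.00, centroid at (115.00, 100.00).
hole 1: A = −π·54² = -9160.88, centroid at (92.00, 121.00).
hole 2: A = −(48 × 70) = -3360.00, centroid at (179.00, 133.00).
ΣA = 33479.12 cm², ΣAX̄ = 3845758.66 cm³, ΣAȲ = 3044653.01 cm³.
X̄ = 3845758.66/33479.12 = 114.87 cm; Ȳ = 3044653.01/33479.12 = 90.94 cm.

X̄ = 114.87 cm, Ȳ = 90.94 cm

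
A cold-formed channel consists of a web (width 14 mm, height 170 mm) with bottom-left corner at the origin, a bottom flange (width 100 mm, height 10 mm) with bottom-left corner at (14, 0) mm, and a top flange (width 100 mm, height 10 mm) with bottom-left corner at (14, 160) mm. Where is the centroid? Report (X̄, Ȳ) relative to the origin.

web: A = 14 × 170 = 2380.00, centroid at (7.00, 85.00).
bottom flange: A = 100 × 10 = 1000.00, centroid at (64.00, 5.00).
top flange: A = 100 × 10 = 1000.00, centroid at (64.00, 165.00).
ΣA = 4380.00 mm²
ΣAX̄ = (2380.00)(7.00) + (1000.00)(64.00) + (1000.00)(64.00) = 144660.00 mm³
ΣAȲ = (2380.00)(85.00) + (1000.00)(5.00) + (1000.00)(165.00) = 372300.00 mm³
X̄ = 144660.00 / 4380.00 = 33.03 mm
Ȳ = 372300.00 / 4380.00 = 85.00 mm

X̄ = 33.03 mm, Ȳ = 85.00 mm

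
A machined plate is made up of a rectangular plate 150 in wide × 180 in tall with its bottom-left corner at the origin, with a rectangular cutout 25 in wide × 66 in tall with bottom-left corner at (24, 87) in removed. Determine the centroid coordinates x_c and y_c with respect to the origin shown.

x_c = 77.51 in, y_c = 88.05 in

plate: A = 150 × 180 = 27000.00, centroid at (75.00, 90.00).
hole: A = −(25 × 66) = -1650.00, centroid at (36.50, 120.00).
ΣA = 25350.00 in², ΣAx_c = 1964775.00 in³, ΣAy_c = 2232000.00 in³.
x_c = 1964775.00/25350.00 = 77.51 in; y_c = 2232000.00/25350.00 = 88.05 in.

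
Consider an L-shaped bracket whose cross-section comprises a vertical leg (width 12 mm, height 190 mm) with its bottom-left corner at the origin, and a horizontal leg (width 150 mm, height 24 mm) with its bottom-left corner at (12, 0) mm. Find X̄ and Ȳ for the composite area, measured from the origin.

X̄ = 55.59 mm, Ȳ = 44.18 mm

vertical leg: A = 12 × 190 = 2280.00, centroid at (6.00, 95.00).
horizontal leg: A = 150 × 24 = 3600.00, centroid at (87.00, 12.00).
ΣA = 5880.00 mm², ΣAX̄ = 326880.00 mm³, ΣAȲ = 259800.00 mm³.
X̄ = 326880.00/5880.00 = 55.59 mm; Ȳ = 259800.00/5880.00 = 44.18 mm.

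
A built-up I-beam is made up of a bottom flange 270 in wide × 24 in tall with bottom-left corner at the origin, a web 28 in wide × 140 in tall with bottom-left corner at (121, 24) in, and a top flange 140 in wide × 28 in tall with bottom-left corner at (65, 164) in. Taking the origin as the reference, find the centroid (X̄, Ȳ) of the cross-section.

X̄ = 135.00 in, Ȳ = 79.89 in

Part | A | x̄ᵢ | ȳᵢ | A·x̄ᵢ | A·ȳᵢ
bottom flange | 6480.00 | 135.00 | 12.00 | 874800.00 | 77760.00
web | 3920.00 | 135.00 | 94.00 | 529200.00 | 368480.00
top flange | 3920.00 | 135.00 | 178.00 | 529200.00 | 697760.00
Σ | 14320.00 |  |  | 1933200.00 | 1144000.00
X̄ = 1933200.00 / 14320.00 = 135.00 in
Ȳ = 1144000.00 / 14320.00 = 79.89 in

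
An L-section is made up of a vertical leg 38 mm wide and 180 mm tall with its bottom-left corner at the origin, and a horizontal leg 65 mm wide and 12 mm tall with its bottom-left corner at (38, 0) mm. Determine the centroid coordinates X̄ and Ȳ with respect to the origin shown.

Part | A | x̄ᵢ | ȳᵢ | A·x̄ᵢ | A·ȳᵢ
vertical leg | 6840.00 | 19.00 | 90.00 | 129960.00 | 615600.00
horizontal leg | 780.00 | 70.50 | 6.00 | 54990.00 | 4680.00
Σ | 7620.00 |  |  | 184950.00 | 620280.00
X̄ = 184950.00 / 7620.00 = 24.27 mm
Ȳ = 620280.00 / 7620.00 = 81.40 mm

X̄ = 24.27 mm, Ȳ = 81.40 mm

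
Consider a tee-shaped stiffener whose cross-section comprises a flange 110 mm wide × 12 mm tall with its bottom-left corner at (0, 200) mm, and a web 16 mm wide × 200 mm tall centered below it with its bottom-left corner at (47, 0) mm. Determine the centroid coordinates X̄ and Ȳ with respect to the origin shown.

X̄ = 55.00 mm, Ȳ = 130.96 mm

Part | A | x̄ᵢ | ȳᵢ | A·x̄ᵢ | A·ȳᵢ
web | 3200.00 | 55.00 | 100.00 | 176000.00 | 320000.00
flange | 1320.00 | 55.00 | 206.00 | 72600.00 | 271920.00
Σ | 4520.00 |  |  | 248600.00 | 591920.00
X̄ = 248600.00 / 4520.00 = 55.00 mm
Ȳ = 591920.00 / 4520.00 = 130.96 mm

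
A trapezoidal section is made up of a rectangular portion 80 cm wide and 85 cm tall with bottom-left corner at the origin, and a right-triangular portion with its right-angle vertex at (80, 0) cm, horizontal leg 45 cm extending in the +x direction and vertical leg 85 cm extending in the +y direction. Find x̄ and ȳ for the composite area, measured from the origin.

x̄ = 52.07 cm, ȳ = 39.39 cm

rectangular portion: A = 80 × 85 = 6800.00, centroid at (40.00, 42.50).
triangular portion: A = ½·45·85 = 1912.50, centroid at (95.00, 28.33).
ΣA = 8712.50 cm²
ΣAx̄ = (6800.00)(40.00) + (1912.50)(95.00) = 453687.50 cm³
ΣAȳ = (6800.00)(42.50) + (1912.50)(28.33) = 343187.50 cm³
x̄ = 453687.50 / 8712.50 = 52.07 cm
ȳ = 343187.50 / 8712.50 = 39.39 cm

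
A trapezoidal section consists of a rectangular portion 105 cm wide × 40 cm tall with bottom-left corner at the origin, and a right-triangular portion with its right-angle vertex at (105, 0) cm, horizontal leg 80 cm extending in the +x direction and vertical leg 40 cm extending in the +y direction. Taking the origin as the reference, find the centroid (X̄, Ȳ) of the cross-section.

X̄ = 74.34 cm, Ȳ = 18.16 cm

rectangular portion: A = 105 × 40 = 4200.00, centroid at (52.50, 20.00).
triangular portion: A = ½·80·40 = 1600.00, centroid at (131.67, 13.33).
ΣA = 5800.00 cm²
ΣAX̄ = (4200.00)(52.50) + (1600.00)(131.67) = 431166.67 cm³
ΣAȲ = (4200.00)(20.00) + (1600.00)(13.33) = 105333.33 cm³
X̄ = 431166.67 / 5800.00 = 74.34 cm
Ȳ = 105333.33 / 5800.00 = 18.16 cm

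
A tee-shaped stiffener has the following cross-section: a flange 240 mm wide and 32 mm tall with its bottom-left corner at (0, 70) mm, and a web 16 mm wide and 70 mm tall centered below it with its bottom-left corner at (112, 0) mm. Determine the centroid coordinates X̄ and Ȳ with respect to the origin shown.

X̄ = 120.00 mm, Ȳ = 79.51 mm

web: A = 16 × 70 = 1120.00, centroid at (120.00, 35.00).
flange: A = 240 × 32 = 7680.00, centroid at (120.00, 86.00).
ΣA = 8800.00 mm²
ΣAX̄ = (1120.00)(120.00) + (7680.00)(120.00) = 1056000.00 mm³
ΣAȲ = (1120.00)(35.00) + (7680.00)(86.00) = 699680.00 mm³
X̄ = 1056000.00 / 8800.00 = 120.00 mm
Ȳ = 699680.00 / 8800.00 = 79.51 mm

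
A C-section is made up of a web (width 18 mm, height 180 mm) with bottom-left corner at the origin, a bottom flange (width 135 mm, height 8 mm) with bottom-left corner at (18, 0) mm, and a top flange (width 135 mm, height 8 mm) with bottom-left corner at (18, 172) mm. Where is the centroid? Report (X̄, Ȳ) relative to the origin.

Part | A | x̄ᵢ | ȳᵢ | A·x̄ᵢ | A·ȳᵢ
web | 3240.00 | 9.00 | 90.00 | 29160.00 | 291600.00
bottom flange | 1080.00 | 85.50 | 4.00 | 92340.00 | 4320.00
top flange | 1080.00 | 85.50 | 176.00 | 92340.00 | 190080.00
Σ | 5400.00 |  |  | 213840.00 | 486000.00
X̄ = 213840.00 / 5400.00 = 39.60 mm
Ȳ = 486000.00 / 5400.00 = 90.00 mm

X̄ = 39.60 mm, Ȳ = 90.00 mm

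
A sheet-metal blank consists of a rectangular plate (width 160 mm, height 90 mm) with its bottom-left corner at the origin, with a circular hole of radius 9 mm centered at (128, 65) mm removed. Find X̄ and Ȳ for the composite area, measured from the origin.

plate: A = 160 × 90 = 14400.00, centroid at (80.00, 45.00).
hole: A = −π·9² = -254.47, centroid at (128.00, 65.00).
ΣA = 14145.53 mm²
ΣAX̄ = (14400.00)(80.00) + (-254.47)(128.00) = 1119427.97 mm³
ΣAȲ = (14400.00)(45.00) + (-254.47)(65.00) = 631459.51 mm³
X̄ = 1119427.97 / 14145.53 = 79.14 mm
Ȳ = 631459.51 / 14145.53 = 44.64 mm

X̄ = 79.14 mm, Ȳ = 44.64 mm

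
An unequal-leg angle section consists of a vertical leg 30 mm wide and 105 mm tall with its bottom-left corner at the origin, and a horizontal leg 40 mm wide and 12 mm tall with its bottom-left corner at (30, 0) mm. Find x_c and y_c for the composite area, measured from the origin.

vertical leg: A = 30 × 105 = 3150.00, centroid at (15.00, 52.50).
horizontal leg: A = 40 × 12 = 480.00, centroid at (50.00, 6.00).
ΣA = 3630.00 mm², ΣAx_c = 71250.00 mm³, ΣAy_c = 168255.00 mm³.
x_c = 71250.00/3630.00 = 19.63 mm; y_c = 168255.00/3630.00 = 46.35 mm.

x_c = 19.63 mm, y_c = 46.35 mm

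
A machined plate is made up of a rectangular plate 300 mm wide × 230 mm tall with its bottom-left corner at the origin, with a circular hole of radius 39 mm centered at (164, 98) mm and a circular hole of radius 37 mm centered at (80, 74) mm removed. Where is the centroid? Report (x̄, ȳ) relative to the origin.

plate: A = 300 × 230 = 69000.00, centroid at (150.00, 115.00).
hole 1: A = −π·39² = -4778.36, centroid at (164.00, 98.00).
hole 2: A = −π·37² = -4300.84, centroid at (80.00, 74.00).
ΣA = 59920.80 mm²
ΣAx̄ = (69000.00)(150.00) + (-4778.36)(164.00) + (-4300.84)(80.00) = 9222281.33 mm³
ΣAȳ = (69000.00)(115.00) + (-4778.36)(98.00) + (-4300.84)(74.00) = 7148458.30 mm³
x̄ = 9222281.33 / 59920.80 = 153.91 mm
ȳ = 7148458.30 / 59920.80 = 119.30 mm

x̄ = 153.91 mm, ȳ = 119.30 mm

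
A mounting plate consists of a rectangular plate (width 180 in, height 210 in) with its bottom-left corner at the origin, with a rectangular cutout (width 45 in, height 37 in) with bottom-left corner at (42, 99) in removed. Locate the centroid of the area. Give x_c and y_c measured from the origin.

plate: A = 180 × 210 = 37800.00, centroid at (90.00, 105.00).
hole: A = −(45 × 37) = -1665.00, centroid at (64.50, 117.50).
ΣA = 36135.00 in², ΣAx_c = 3294607.50 in³, ΣAy_c = 3773362.50 in³.
x_c = 3294607.50/36135.00 = 91.17 in; y_c = 3773362.50/36135.00 = 104.42 in.

x_c = 91.17 in, y_c = 104.42 in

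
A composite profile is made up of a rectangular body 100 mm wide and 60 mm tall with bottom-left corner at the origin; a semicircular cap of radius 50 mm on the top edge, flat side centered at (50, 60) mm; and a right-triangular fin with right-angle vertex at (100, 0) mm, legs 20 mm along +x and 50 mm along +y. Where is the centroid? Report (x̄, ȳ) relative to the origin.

x̄ = 52.72 mm, ȳ = 48.65 mm

rectangular body: A = 100 × 60 = 6000.00, centroid at (50.00, 30.00).
semicircular top: A = ½π·50² = 3926.99, centroid at (50.00, 81.22).
triangular fin: A = ½·20·50 = 500.00, centroid at (106.67, 16.67).
ΣA = 10426.99 mm², ΣAx̄ = 549682.87 mm³, ΣAȳ = 507286.12 mm³.
x̄ = 549682.87/10426.99 = 52.72 mm; ȳ = 507286.12/10426.99 = 48.65 mm.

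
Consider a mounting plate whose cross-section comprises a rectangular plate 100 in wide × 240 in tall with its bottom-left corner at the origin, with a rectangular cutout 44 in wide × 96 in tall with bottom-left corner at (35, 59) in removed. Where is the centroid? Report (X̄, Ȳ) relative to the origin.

X̄ = 48.50 in, Ȳ = 122.78 in

Part | A | x̄ᵢ | ȳᵢ | A·x̄ᵢ | A·ȳᵢ
plate | 24000.00 | 50.00 | 120.00 | 1200000.00 | 2880000.00
hole | -4224.00 | 57.00 | 107.00 | -240768.00 | -451968.00
Σ | 19776.00 |  |  | 959232.00 | 2428032.00
X̄ = 959232.00 / 19776.00 = 48.50 in
Ȳ = 2428032.00 / 19776.00 = 122.78 in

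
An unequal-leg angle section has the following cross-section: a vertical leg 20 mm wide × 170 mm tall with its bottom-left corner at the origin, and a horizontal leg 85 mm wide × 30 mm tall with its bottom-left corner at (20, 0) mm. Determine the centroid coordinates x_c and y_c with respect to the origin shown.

x_c = 32.50 mm, y_c = 55.00 mm

vertical leg: A = 20 × 170 = 3400.00, centroid at (10.00, 85.00).
horizontal leg: A = 85 × 30 = 2550.00, centroid at (62.50, 15.00).
ΣA = 5950.00 mm², ΣAx_c = 193375.00 mm³, ΣAy_c = 327250.00 mm³.
x_c = 193375.00/5950.00 = 32.50 mm; y_c = 327250.00/5950.00 = 55.00 mm.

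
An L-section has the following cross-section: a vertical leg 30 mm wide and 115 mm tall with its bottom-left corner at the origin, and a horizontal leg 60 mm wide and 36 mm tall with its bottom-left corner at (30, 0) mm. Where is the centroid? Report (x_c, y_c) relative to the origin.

x_c = 32.33 mm, y_c = 42.29 mm

vertical leg: A = 30 × 115 = 3450.00, centroid at (15.00, 57.50).
horizontal leg: A = 60 × 36 = 2160.00, centroid at (60.00, 18.00).
ΣA = 5610.00 mm², ΣAx_c = 181350.00 mm³, ΣAy_c = 237255.00 mm³.
x_c = 181350.00/5610.00 = 32.33 mm; y_c = 237255.00/5610.00 = 42.29 mm.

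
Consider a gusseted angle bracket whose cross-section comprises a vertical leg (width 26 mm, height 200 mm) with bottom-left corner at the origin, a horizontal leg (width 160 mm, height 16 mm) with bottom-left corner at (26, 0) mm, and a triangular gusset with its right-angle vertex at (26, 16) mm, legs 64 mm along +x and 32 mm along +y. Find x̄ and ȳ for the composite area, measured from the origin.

x̄ = 44.11 mm, ȳ = 64.64 mm

vertical leg: A = 26 × 200 = 5200.00, centroid at (13.00, 100.00).
horizontal leg: A = 160 × 16 = 2560.00, centroid at (106.00, 8.00).
gusset: A = ½·64·32 = 1024.00, centroid at (47.33, 26.67).
ΣA = 8784.00 mm², ΣAx̄ = 387429.33 mm³, ΣAȳ = 567786.67 mm³.
x̄ = 387429.33/8784.00 = 44.11 mm; ȳ = 567786.67/8784.00 = 64.64 mm.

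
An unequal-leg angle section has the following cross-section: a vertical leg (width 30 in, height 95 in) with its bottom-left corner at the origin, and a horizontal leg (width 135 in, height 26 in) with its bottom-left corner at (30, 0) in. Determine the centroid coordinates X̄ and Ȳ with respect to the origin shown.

X̄ = 60.53 in, Ȳ = 28.46 in

vertical leg: A = 30 × 95 = 2850.00, centroid at (15.00, 47.50).
horizontal leg: A = 135 × 26 = 3510.00, centroid at (97.50, 13.00).
ΣA = 6360.00 in²
ΣAX̄ = (2850.00)(15.00) + (3510.00)(97.50) = 384975.00 in³
ΣAȲ = (2850.00)(47.50) + (3510.00)(13.00) = 181005.00 in³
X̄ = 384975.00 / 6360.00 = 60.53 in
Ȳ = 181005.00 / 6360.00 = 28.46 in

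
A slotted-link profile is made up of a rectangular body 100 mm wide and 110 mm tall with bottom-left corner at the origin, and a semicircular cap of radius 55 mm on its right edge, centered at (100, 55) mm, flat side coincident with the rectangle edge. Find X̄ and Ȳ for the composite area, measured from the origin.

rectangular body: A = 100 × 110 = 11000.00, centroid at (50.00, 55.00).
semicircular end: A = ½π·55² = 4751.66, centroid at (123.34, 55.00).
ΣA = 15751.66 mm², ΣAX̄ = 1136082.56 mm³, ΣAȲ = 866341.24 mm³.
X̄ = 1136082.56/15751.66 = 72.12 mm; Ȳ = 866341.24/15751.66 = 55.00 mm.

X̄ = 72.12 mm, Ȳ = 55.00 mm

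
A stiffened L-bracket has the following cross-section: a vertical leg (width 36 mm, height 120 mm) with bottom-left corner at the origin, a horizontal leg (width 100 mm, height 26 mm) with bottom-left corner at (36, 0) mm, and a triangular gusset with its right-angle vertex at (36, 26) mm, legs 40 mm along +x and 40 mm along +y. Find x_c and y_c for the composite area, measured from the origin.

x_c = 44.15 mm, y_c = 42.03 mm

vertical leg: A = 36 × 120 = 4320.00, centroid at (18.00, 60.00).
horizontal leg: A = 100 × 26 = 2600.00, centroid at (86.00, 13.00).
gusset: A = ½·40·40 = 800.00, centroid at (49.33, 39.33).
ΣA = 7720.00 mm²
ΣAx_c = (4320.00)(18.00) + (2600.00)(86.00) + (800.00)(49.33) = 340826.67 mm³
ΣAy_c = (4320.00)(60.00) + (2600.00)(13.00) + (800.00)(39.33) = 324466.67 mm³
x_c = 340826.67 / 7720.00 = 44.15 mm
y_c = 324466.67 / 7720.00 = 42.03 mm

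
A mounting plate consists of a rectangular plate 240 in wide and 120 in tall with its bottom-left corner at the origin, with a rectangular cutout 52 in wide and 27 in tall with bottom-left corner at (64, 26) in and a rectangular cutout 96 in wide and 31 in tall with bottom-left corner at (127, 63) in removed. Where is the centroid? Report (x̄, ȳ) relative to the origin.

x̄ = 115.02 in, ȳ = 58.92 in

plate: A = 240 × 120 = 28800.00, centroid at (120.00, 60.00).
hole 1: A = −(52 × 27) = -1404.00, centroid at (90.00, 39.50).
hole 2: A = −(96 × 31) = -2976.00, centroid at (175.00, 78.50).
ΣA = 24420.00 in², ΣAx̄ = 2808840.00 in³, ΣAȳ = 1438926.00 in³.
x̄ = 2808840.00/24420.00 = 115.02 in; ȳ = 1438926.00/24420.00 = 58.92 in.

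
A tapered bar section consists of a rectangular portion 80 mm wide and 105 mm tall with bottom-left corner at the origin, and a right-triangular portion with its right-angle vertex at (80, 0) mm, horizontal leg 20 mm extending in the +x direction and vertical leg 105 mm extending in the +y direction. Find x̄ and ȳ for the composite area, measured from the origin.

x̄ = 45.19 mm, ȳ = 50.56 mm

rectangular portion: A = 80 × 105 = 8400.00, centroid at (40.00, 52.50).
triangular portion: A = ½·20·105 = 1050.00, centroid at (86.67, 35.00).
ΣA = 9450.00 mm², ΣAx̄ = 427000.00 mm³, ΣAȳ = 477750.00 mm³.
x̄ = 427000.00/9450.00 = 45.19 mm; ȳ = 477750.00/9450.00 = 50.56 mm.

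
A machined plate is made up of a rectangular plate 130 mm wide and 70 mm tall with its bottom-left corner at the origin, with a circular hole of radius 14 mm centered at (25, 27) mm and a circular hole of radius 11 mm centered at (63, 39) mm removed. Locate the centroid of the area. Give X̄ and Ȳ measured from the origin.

X̄ = 68.13 mm, Ȳ = 35.42 mm

plate: A = 130 × 70 = 9100.00, centroid at (65.00, 35.00).
hole 1: A = −π·14² = -615.75, centroid at (25.00, 27.00).
hole 2: A = −π·11² = -380.13, centroid at (63.00, 39.00).
ΣA = 8104.12 mm²
ΣAX̄ = (9100.00)(65.00) + (-615.75)(25.00) + (-380.13)(63.00) = 552157.84 mm³
ΣAȲ = (9100.00)(35.00) + (-615.75)(27.00) + (-380.13)(39.00) = 287049.52 mm³
X̄ = 552157.84 / 8104.12 = 68.13 mm
Ȳ = 287049.52 / 8104.12 = 35.42 mm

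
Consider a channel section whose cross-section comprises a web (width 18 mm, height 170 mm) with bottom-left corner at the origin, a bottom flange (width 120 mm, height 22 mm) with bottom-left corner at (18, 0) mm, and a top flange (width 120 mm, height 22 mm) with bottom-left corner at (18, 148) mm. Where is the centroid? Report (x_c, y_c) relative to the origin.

web: A = 18 × 170 = 3060.00, centroid at (9.00, 85.00).
bottom flange: A = 120 × 22 = 2640.00, centroid at (78.00, 11.00).
top flange: A = 120 × 22 = 2640.00, centroid at (78.00, 159.00).
ΣA = 8340.00 mm²
ΣAx_c = (3060.00)(9.00) + (2640.00)(78.00) + (2640.00)(78.00) = 439380.00 mm³
ΣAy_c = (3060.00)(85.00) + (2640.00)(11.00) + (2640.00)(159.00) = 708900.00 mm³
x_c = 439380.00 / 8340.00 = 52.68 mm
y_c = 708900.00 / 8340.00 = 85.00 mm

x_c = 52.68 mm, y_c = 85.00 mm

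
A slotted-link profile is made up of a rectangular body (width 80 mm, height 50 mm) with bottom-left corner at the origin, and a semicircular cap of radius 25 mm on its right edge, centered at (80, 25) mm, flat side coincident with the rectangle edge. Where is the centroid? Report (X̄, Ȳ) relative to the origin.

Part | A | x̄ᵢ | ȳᵢ | A·x̄ᵢ | A·ȳᵢ
rectangular body | 4000.00 | 40.00 | 25.00 | 160000.00 | 100000.00
semicircular end | 981.75 | 90.61 | 25.00 | 88956.48 | 24543.69
Σ | 4981.75 |  |  | 248956.48 | 124543.69
X̄ = 248956.48 / 4981.75 = 49.97 mm
Ȳ = 124543.69 / 4981.75 = 25.00 mm

X̄ = 49.97 mm, Ȳ = 25.00 mm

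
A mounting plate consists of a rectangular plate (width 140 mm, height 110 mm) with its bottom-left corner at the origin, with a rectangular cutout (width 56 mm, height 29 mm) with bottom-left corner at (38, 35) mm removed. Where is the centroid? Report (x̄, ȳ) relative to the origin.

plate: A = 140 × 110 = 15400.00, centroid at (70.00, 55.00).
hole: A = −(56 × 29) = -1624.00, centroid at (66.00, 49.50).
ΣA = 13776.00 mm²
ΣAx̄ = (15400.00)(70.00) + (-1624.00)(66.00) = 970816.00 mm³
ΣAȳ = (15400.00)(55.00) + (-1624.00)(49.50) = 766612.00 mm³
x̄ = 970816.00 / 13776.00 = 70.47 mm
ȳ = 766612.00 / 13776.00 = 55.65 mm

x̄ = 70.47 mm, ȳ = 55.65 mm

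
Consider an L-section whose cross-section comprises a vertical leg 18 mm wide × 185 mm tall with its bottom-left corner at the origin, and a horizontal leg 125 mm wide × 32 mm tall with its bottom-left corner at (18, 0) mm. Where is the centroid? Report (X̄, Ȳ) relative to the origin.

X̄ = 48.02 mm, Ȳ = 50.75 mm

vertical leg: A = 18 × 185 = 3330.00, centroid at (9.00, 92.50).
horizontal leg: A = 125 × 32 = 4000.00, centroid at (80.50, 16.00).
ΣA = 7330.00 mm²
ΣAX̄ = (3330.00)(9.00) + (4000.00)(80.50) = 351970.00 mm³
ΣAȲ = (3330.00)(92.50) + (4000.00)(16.00) = 372025.00 mm³
X̄ = 351970.00 / 7330.00 = 48.02 mm
Ȳ = 372025.00 / 7330.00 = 50.75 mm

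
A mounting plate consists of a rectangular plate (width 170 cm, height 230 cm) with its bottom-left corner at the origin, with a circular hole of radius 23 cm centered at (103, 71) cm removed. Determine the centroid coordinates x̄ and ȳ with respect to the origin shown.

plate: A = 170 × 230 = 39100.00, centroid at (85.00, 115.00).
hole: A = −π·23² = -1661.90, centroid at (103.00, 71.00).
ΣA = 37438.10 cm², ΣAx̄ = 3152324.04 cm³, ΣAȳ = 4378504.92 cm³.
x̄ = 3152324.04/37438.10 = 84.20 cm; ȳ = 4378504.92/37438.10 = 116.95 cm.

x̄ = 84.20 cm, ȳ = 116.95 cm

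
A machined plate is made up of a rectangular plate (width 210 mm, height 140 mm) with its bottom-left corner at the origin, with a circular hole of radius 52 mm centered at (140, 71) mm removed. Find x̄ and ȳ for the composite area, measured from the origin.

plate: A = 210 × 140 = 29400.00, centroid at (105.00, 70.00).
hole: A = −π·52² = -8494.87, centroid at (140.00, 71.00).
ΣA = 20905.13 mm²
ΣAx̄ = (29400.00)(105.00) + (-8494.87)(140.00) = 1897718.69 mm³
ΣAȳ = (29400.00)(70.00) + (-8494.87)(71.00) = 1454864.48 mm³
x̄ = 1897718.69 / 20905.13 = 90.78 mm
ȳ = 1454864.48 / 20905.13 = 69.59 mm

x̄ = 90.78 mm, ȳ = 69.59 mm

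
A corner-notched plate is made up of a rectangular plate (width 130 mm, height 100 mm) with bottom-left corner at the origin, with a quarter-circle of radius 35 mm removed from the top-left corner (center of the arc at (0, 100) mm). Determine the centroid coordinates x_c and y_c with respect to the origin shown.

x_c = 69.01 mm, y_c = 47.19 mm

Part | A | x̄ᵢ | ȳᵢ | A·x̄ᵢ | A·ȳᵢ
plate | 13000.00 | 65.00 | 50.00 | 845000.00 | 650000.00
removed quarter-circle | -962.11 | 14.85 | 85.15 | -14291.67 | -81919.61
Σ | 12037.89 |  |  | 830708.33 | 568080.39
x_c = 830708.33 / 12037.89 = 69.01 mm
y_c = 568080.39 / 12037.89 = 47.19 mm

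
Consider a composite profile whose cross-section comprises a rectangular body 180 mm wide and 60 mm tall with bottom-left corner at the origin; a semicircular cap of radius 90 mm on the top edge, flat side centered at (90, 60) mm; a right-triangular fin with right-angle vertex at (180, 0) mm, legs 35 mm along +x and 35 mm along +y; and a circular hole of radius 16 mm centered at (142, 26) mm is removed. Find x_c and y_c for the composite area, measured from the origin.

x_c = 90.88 mm, y_c = 66.85 mm

rectangular body: A = 180 × 60 = 10800.00, centroid at (90.00, 30.00).
semicircular top: A = ½π·90² = 12723.45, centroid at (90.00, 98.20).
triangular fin: A = ½·35·35 = 612.50, centroid at (191.67, 11.67).
hole: A = −π·16² = -804.25, centroid at (142.00, 26.00).
ΣA = 23331.70 mm²
ΣAx_c = (10800.00)(90.00) + (12723.45)(90.00) + (612.50)(191.67) + (-804.25)(142.00) = 2120303.18 mm³
ΣAy_c = (10800.00)(30.00) + (12723.45)(98.20) + (612.50)(11.67) + (-804.25)(26.00) = 1559642.41 mm³
x_c = 2120303.18 / 23331.70 = 90.88 mm
y_c = 1559642.41 / 23331.70 = 66.85 mm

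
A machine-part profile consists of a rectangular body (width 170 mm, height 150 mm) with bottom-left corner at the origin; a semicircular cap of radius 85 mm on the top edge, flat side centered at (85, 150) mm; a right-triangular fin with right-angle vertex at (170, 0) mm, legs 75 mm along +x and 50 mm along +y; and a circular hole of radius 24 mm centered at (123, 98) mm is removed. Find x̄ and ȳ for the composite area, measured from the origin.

x̄ = 88.72 mm, ȳ = 105.06 mm

rectangular body: A = 170 × 150 = 25500.00, centroid at (85.00, 75.00).
semicircular top: A = ½π·85² = 11349.00, centroid at (85.00, 186.08).
triangular fin: A = ½·75·50 = 1875.00, centroid at (195.00, 16.67).
hole: A = −π·24² = -1809.56, centroid at (123.00, 98.00).
ΣA = 36914.45 mm², ΣAx̄ = 3275214.74 mm³, ΣAȳ = 3878180.56 mm³.
x̄ = 3275214.74/36914.45 = 88.72 mm; ȳ = 3878180.56/36914.45 = 105.06 mm.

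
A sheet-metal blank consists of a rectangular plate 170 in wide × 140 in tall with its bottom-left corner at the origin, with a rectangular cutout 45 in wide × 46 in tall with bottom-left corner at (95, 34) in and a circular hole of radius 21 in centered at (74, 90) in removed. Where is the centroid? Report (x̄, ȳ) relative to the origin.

Part | A | x̄ᵢ | ȳᵢ | A·x̄ᵢ | A·ȳᵢ
plate | 23800.00 | 85.00 | 70.00 | 2023000.00 | 1666000.00
hole 1 | -2070.00 | 117.50 | 57.00 | -243225.00 | -117990.00
hole 2 | -1385.44 | 74.00 | 90.00 | -102522.73 | -124689.81
Σ | 20344.56 |  |  | 1677252.27 | 1423320.19
x̄ = 1677252.27 / 20344.56 = 82.44 in
ȳ = 1423320.19 / 20344.56 = 69.96 in

x̄ = 82.44 in, ȳ = 69.96 in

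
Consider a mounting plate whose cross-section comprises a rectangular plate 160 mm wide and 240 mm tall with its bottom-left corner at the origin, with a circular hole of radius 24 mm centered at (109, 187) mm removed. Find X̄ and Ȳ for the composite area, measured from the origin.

plate: A = 160 × 240 = 38400.00, centroid at (80.00, 120.00).
hole: A = −π·24² = -1809.56, centroid at (109.00, 187.00).
ΣA = 36590.44 mm²
ΣAX̄ = (38400.00)(80.00) + (-1809.56)(109.00) = 2874758.25 mm³
ΣAȲ = (38400.00)(120.00) + (-1809.56)(187.00) = 4269612.77 mm³
X̄ = 2874758.25 / 36590.44 = 78.57 mm
Ȳ = 4269612.77 / 36590.44 = 116.69 mm

X̄ = 78.57 mm, Ȳ = 116.69 mm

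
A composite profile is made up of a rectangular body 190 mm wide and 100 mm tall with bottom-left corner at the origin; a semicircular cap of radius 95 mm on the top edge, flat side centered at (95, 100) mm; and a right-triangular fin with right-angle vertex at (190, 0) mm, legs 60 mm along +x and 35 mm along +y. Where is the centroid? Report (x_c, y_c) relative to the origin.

x_c = 98.53 mm, y_c = 86.23 mm

rectangular body: A = 190 × 100 = 19000.00, centroid at (95.00, 50.00).
semicircular top: A = ½π·95² = 14176.44, centroid at (95.00, 140.32).
triangular fin: A = ½·60·35 = 1050.00, centroid at (210.00, 11.67).
ΣA = 34226.44 mm²
ΣAx_c = (19000.00)(95.00) + (14176.44)(95.00) + (1050.00)(210.00) = 3372261.50 mm³
ΣAy_c = (19000.00)(50.00) + (14176.44)(140.32) + (1050.00)(11.67) = 2951477.02 mm³
x_c = 3372261.50 / 34226.44 = 98.53 mm
y_c = 2951477.02 / 34226.44 = 86.23 mm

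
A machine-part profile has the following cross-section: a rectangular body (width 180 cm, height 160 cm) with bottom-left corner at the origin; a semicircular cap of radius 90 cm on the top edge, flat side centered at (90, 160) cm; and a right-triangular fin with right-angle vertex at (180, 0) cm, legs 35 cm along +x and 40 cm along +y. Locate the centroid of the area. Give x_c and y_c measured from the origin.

x_c = 91.69 cm, y_c = 114.51 cm

Part | A | x̄ᵢ | ȳᵢ | A·x̄ᵢ | A·ȳᵢ
rectangular body | 28800.00 | 90.00 | 80.00 | 2592000.00 | 2304000.00
semicircular top | 12723.45 | 90.00 | 198.20 | 1145110.52 | 2521752.04
triangular fin | 700.00 | 191.67 | 13.33 | 134166.67 | 9333.33
Σ | 42223.45 |  |  | 3871277.19 | 4835085.37
x_c = 3871277.19 / 42223.45 = 91.69 cm
y_c = 4835085.37 / 42223.45 = 114.51 cm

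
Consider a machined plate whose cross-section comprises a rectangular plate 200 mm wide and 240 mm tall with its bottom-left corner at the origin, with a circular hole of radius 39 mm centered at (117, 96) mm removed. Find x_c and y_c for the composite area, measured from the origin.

plate: A = 200 × 240 = 48000.00, centroid at (100.00, 120.00).
hole: A = −π·39² = -4778.36, centroid at (117.00, 96.00).
ΣA = 43221.64 mm²
ΣAx_c = (48000.00)(100.00) + (-4778.36)(117.00) = 4240931.60 mm³
ΣAy_c = (48000.00)(120.00) + (-4778.36)(96.00) = 5301277.21 mm³
x_c = 4240931.60 / 43221.64 = 98.12 mm
y_c = 5301277.21 / 43221.64 = 122.65 mm

x_c = 98.12 mm, y_c = 122.65 mm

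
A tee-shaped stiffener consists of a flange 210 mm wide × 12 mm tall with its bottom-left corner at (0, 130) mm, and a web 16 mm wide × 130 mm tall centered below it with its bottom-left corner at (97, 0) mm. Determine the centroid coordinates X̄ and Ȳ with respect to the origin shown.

X̄ = 105.00 mm, Ȳ = 103.90 mm

Part | A | x̄ᵢ | ȳᵢ | A·x̄ᵢ | A·ȳᵢ
web | 2080.00 | 105.00 | 65.00 | 218400.00 | 135200.00
flange | 2520.00 | 105.00 | 136.00 | 264600.00 | 342720.00
Σ | 4600.00 |  |  | 483000.00 | 477920.00
X̄ = 483000.00 / 4600.00 = 105.00 mm
Ȳ = 477920.00 / 4600.00 = 103.90 mm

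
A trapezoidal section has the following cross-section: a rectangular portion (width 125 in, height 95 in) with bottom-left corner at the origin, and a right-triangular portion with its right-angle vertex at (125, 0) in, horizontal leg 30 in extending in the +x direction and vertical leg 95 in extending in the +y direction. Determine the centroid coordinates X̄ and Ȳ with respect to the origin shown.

X̄ = 70.27 in, Ȳ = 45.80 in

rectangular portion: A = 125 × 95 = 11875.00, centroid at (62.50, 47.50).
triangular portion: A = ½·30·95 = 1425.00, centroid at (135.00, 31.67).
ΣA = 13300.00 in², ΣAX̄ = 934562.50 in³, ΣAȲ = 609187.50 in³.
X̄ = 934562.50/13300.00 = 70.27 in; Ȳ = 609187.50/13300.00 = 45.80 in.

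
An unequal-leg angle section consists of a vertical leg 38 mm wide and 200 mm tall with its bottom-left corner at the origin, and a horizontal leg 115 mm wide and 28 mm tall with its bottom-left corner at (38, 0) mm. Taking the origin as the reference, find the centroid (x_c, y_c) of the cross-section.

Part | A | x̄ᵢ | ȳᵢ | A·x̄ᵢ | A·ȳᵢ
vertical leg | 7600.00 | 19.00 | 100.00 | 144400.00 | 760000.00
horizontal leg | 3220.00 | 95.50 | 14.00 | 307510.00 | 45080.00
Σ | 10820.00 |  |  | 451910.00 | 805080.00
x_c = 451910.00 / 10820.00 = 41.77 mm
y_c = 805080.00 / 10820.00 = 74.41 mm

x_c = 41.77 mm, y_c = 74.41 mm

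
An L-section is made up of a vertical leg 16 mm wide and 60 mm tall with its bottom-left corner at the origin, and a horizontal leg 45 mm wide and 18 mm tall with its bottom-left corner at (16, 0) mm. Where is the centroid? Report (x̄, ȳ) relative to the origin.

x̄ = 21.96 mm, ȳ = 20.39 mm

Part | A | x̄ᵢ | ȳᵢ | A·x̄ᵢ | A·ȳᵢ
vertical leg | 960.00 | 8.00 | 30.00 | 7680.00 | 28800.00
horizontal leg | 810.00 | 38.50 | 9.00 | 31185.00 | 7290.00
Σ | 1770.00 |  |  | 38865.00 | 36090.00
x̄ = 38865.00 / 1770.00 = 21.96 mm
ȳ = 36090.00 / 1770.00 = 20.39 mm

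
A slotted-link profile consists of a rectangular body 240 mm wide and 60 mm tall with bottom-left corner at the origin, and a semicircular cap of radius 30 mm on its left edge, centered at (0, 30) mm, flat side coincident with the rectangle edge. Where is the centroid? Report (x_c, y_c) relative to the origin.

x_c = 108.13 mm, y_c = 30.00 mm

Part | A | x̄ᵢ | ȳᵢ | A·x̄ᵢ | A·ȳᵢ
rectangular body | 14400.00 | 120.00 | 30.00 | 1728000.00 | 432000.00
semicircular end | 1413.72 | -12.73 | 30.00 | -18000.00 | 42411.50
Σ | 15813.72 |  |  | 1710000.00 | 474411.50
x_c = 1710000.00 / 15813.72 = 108.13 mm
y_c = 474411.50 / 15813.72 = 30.00 mm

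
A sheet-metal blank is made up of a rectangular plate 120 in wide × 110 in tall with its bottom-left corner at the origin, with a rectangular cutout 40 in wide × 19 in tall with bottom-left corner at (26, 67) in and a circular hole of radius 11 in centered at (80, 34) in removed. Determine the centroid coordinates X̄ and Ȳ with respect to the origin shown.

X̄ = 60.25 in, Ȳ = 54.31 in

Part | A | x̄ᵢ | ȳᵢ | A·x̄ᵢ | A·ȳᵢ
plate | 13200.00 | 60.00 | 55.00 | 792000.00 | 726000.00
hole 1 | -760.00 | 46.00 | 76.50 | -34960.00 | -58140.00
hole 2 | -380.13 | 80.00 | 34.00 | -30410.62 | -12924.51
Σ | 12059.87 |  |  | 726629.38 | 654935.49
X̄ = 726629.38 / 12059.87 = 60.25 in
Ȳ = 654935.49 / 12059.87 = 54.31 in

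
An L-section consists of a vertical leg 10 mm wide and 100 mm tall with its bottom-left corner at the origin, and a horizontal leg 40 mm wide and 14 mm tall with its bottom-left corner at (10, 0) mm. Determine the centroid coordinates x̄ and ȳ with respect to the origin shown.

Part | A | x̄ᵢ | ȳᵢ | A·x̄ᵢ | A·ȳᵢ
vertical leg | 1000.00 | 5.00 | 50.00 | 5000.00 | 50000.00
horizontal leg | 560.00 | 30.00 | 7.00 | 16800.00 | 3920.00
Σ | 1560.00 |  |  | 21800.00 | 53920.00
x̄ = 21800.00 / 1560.00 = 13.97 mm
ȳ = 53920.00 / 1560.00 = 34.56 mm

x̄ = 13.97 mm, ȳ = 34.56 mm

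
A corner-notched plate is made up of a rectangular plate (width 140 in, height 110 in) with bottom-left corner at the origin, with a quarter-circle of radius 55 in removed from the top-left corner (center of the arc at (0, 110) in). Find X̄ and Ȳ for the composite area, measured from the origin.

X̄ = 78.51 in, Ȳ = 49.23 in

plate: A = 140 × 110 = 15400.00, centroid at (70.00, 55.00).
removed quarter-circle: A = −¼π·55² = -2375.83, centroid at (23.34, 86.66).
ΣA = 13024.17 in², ΣAX̄ = 1022541.67 in³, ΣAȲ = 641117.09 in³.
X̄ = 1022541.67/13024.17 = 78.51 in; Ȳ = 641117.09/13024.17 = 49.23 in.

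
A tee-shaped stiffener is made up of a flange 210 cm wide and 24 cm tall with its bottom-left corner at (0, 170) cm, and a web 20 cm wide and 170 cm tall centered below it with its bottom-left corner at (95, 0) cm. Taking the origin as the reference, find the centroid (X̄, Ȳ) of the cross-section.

X̄ = 105.00 cm, Ȳ = 142.92 cm

Part | A | x̄ᵢ | ȳᵢ | A·x̄ᵢ | A·ȳᵢ
web | 3400.00 | 105.00 | 85.00 | 357000.00 | 289000.00
flange | 5040.00 | 105.00 | 182.00 | 529200.00 | 917280.00
Σ | 8440.00 |  |  | 886200.00 | 1206280.00
X̄ = 886200.00 / 8440.00 = 105.00 cm
Ȳ = 1206280.00 / 8440.00 = 142.92 cm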